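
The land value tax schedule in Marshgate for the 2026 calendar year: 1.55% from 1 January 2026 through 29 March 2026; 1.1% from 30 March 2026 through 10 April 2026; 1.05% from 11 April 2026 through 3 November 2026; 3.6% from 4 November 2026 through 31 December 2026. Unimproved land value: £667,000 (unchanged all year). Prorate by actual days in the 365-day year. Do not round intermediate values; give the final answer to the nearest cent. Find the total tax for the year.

£10,521.24

1 January – 29 March 2026: 88 days at 1.55% → £667,000 × 1.55% × 88/365 = £2,492.5699
30 March – 10 April 2026: 12 days at 1.1% → £667,000 × 1.1% × 12/365 = £241.2164
11 April – 3 November 2026: 207 days at 1.05% → £667,000 × 1.05% × 207/365 = £3,971.8479
4 November – 31 December 2026: 58 days at 3.6% → £667,000 × 3.6% × 58/365 = £3,815.6055
Total = £10,521.2397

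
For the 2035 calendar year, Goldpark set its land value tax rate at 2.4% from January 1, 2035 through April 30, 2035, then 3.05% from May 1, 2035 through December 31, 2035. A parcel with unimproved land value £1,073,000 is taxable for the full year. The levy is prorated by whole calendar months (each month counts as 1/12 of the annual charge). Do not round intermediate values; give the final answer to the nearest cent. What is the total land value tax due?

£30,401.67

January 1 – April 30, 2035: 4 months at 2.4% → £1,073,000 × 2.4% × 4/12 = £8,584.0000
May 1 – December 31, 2035: 8 months at 3.05% → £1,073,000 × 3.05% × 8/12 = £21,817.6667
Total = £30,401.6667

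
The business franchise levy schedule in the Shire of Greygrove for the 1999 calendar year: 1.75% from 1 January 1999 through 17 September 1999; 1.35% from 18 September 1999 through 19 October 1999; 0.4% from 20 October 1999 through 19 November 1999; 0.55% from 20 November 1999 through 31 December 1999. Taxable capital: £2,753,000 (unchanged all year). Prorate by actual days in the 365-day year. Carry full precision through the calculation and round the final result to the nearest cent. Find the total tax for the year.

1 January – 17 September 1999: 260 days at 1.75% → £2,753,000 × 1.75% × 260/365 = £34,318.2192
18 September – 19 October 1999: 32 days at 1.35% → £2,753,000 × 1.35% × 32/365 = £3,258.3452
20 October – 19 November 1999: 31 days at 0.4% → £2,753,000 × 0.4% × 31/365 = £935.2658
20 November – 31 December 1999: 42 days at 0.55% → £2,753,000 × 0.55% × 42/365 = £1,742.3096
Total = £40,254.1397

£40,254.14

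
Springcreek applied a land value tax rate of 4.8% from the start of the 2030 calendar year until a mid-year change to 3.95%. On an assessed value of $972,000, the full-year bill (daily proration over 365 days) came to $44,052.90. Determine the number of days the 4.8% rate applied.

Let d = days at the first rate; then 365 − d days at the second rate.
$972,000 × [4.8%·d + 3.95%·(365−d)] / 365 = $44,052.90
Solving gives d = 250, so the new rate took effect on 8 Sep 2030.

250 days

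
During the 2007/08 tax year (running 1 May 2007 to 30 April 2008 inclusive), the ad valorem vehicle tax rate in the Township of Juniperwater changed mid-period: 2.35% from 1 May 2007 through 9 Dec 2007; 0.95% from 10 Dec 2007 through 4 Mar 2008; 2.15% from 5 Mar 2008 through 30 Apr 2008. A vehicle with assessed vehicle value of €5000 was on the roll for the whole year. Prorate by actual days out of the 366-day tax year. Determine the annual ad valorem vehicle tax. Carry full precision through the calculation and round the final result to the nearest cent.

1 May – 9 Dec 2007: 223 days at 2.35% → €5000 × 2.35% × 223/366 = €71.5915
10 Dec 2007 – 4 Mar 2008: 86 days at 0.95% → €5000 × 0.95% × 86/366 = €11.1612
5 Mar – 30 Apr 2008: 57 days at 2.15% → €5000 × 2.15% × 57/366 = €16.7418
Total = €99.4945

€99.49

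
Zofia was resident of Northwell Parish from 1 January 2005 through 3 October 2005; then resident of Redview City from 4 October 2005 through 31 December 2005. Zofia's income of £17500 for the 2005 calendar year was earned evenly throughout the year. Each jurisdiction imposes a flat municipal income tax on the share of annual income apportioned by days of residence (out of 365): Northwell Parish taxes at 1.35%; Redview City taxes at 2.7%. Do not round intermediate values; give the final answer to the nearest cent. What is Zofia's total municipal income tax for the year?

Northwell Parish, 1 January – 3 October 2005: 276 days → £17500 × 1.35% × 276/365 = £178.6438
Redview City, 4 October – 31 December 2005: 89 days → £17500 × 2.7% × 89/365 = £115.2123
Total = £293.8562

£293.86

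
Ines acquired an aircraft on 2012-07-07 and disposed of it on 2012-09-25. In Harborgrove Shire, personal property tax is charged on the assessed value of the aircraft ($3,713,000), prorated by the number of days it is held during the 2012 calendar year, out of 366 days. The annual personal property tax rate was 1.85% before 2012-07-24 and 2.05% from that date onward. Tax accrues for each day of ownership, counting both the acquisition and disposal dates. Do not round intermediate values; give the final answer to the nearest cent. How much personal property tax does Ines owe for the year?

2012-07-07 to 2012-07-23: 17 days at 1.85% → $3,713,000 × 1.85% × 17/366 = $3,190.5423
2012-07-24 to 2012-09-25: 64 days at 2.05% → $3,713,000 × 2.05% × 64/366 = $13,309.9891
Total = $16,500.5314

$16,500.53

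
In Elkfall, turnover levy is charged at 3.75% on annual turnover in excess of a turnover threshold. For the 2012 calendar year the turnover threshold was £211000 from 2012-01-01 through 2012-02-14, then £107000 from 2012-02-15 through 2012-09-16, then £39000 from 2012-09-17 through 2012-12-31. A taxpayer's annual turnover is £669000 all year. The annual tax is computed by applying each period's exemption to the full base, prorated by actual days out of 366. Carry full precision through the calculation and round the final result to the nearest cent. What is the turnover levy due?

2012-01-01 to 2012-02-14: 45 days, exemption £211000 → (£669000 − £211000) × 3.75% × 45/366 = £2111.6803
2012-02-15 to 2012-09-16: 215 days, exemption £107000 → (£669000 − £107000) × 3.75% × 215/366 = £12380.1230
2012-09-17 to 2012-12-31: 106 days, exemption £39000 → (£669000 − £39000) × 3.75% × 106/366 = £6842.2131
Total = £21334.0164

£21334.02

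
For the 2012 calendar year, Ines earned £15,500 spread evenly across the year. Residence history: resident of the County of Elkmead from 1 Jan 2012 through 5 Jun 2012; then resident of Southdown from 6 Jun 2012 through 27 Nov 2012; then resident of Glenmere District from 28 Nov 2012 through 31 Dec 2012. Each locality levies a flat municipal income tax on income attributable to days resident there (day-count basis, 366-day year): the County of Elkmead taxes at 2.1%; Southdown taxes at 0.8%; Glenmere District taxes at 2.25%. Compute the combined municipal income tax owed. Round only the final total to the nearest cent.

The County of Elkmead, 1 Jan – 5 Jun 2012: 157 days → £15,500 × 2.1% × 157/366 = £139.6270
Southdown, 6 Jun – 27 Nov 2012: 175 days → £15,500 × 0.8% × 175/366 = £59.2896
Glenmere District, 28 Nov – 31 Dec 2012: 34 days → £15,500 × 2.25% × 34/366 = £32.3975
Total = £231.3142

£231.31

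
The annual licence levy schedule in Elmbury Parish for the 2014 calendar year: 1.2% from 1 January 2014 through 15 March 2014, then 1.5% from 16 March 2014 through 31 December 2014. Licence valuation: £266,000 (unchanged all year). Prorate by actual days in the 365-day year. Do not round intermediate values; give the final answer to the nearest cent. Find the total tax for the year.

1 January – 15 March 2014: 74 days at 1.2% → £266,000 × 1.2% × 74/365 = £647.1452
16 March – 31 December 2014: 291 days at 1.5% → £266,000 × 1.5% × 291/365 = £3,181.0685
Total = £3,828.2137

£3,828.21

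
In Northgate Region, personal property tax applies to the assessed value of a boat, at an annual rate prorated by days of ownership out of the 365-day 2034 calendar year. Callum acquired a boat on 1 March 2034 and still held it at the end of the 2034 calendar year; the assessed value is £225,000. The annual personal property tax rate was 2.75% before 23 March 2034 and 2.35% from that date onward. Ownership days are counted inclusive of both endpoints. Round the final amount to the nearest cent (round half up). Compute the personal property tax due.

1 March – 22 March 2034: 22 days at 2.75% → £225,000 × 2.75% × 22/365 = £372.9452
23 March – 31 December 2034: 284 days at 2.35% → £225,000 × 2.35% × 284/365 = £4,114.1096
Total = £4,487.0548

£4,487.05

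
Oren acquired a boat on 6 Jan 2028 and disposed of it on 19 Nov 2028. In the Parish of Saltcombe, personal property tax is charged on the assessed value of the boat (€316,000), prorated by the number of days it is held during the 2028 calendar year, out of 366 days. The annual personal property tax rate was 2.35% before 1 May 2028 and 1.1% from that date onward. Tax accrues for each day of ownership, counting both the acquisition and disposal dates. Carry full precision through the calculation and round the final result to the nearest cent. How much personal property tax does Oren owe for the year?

6 Jan – 30 Apr 2028: 116 days at 2.35% → €316,000 × 2.35% × 116/366 = €2,353.5956
1 May – 19 Nov 2028: 203 days at 1.1% → €316,000 × 1.1% × 203/366 = €1,927.9454
Total = €4,281.5410

€4,281.54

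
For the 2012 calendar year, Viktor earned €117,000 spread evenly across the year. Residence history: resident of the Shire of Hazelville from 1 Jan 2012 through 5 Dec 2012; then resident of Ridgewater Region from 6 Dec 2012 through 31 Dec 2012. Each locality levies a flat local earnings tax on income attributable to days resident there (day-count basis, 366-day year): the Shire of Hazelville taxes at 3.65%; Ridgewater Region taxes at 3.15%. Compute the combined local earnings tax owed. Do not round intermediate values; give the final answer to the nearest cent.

€4,228.94

The Shire of Hazelville, 1 Jan – 5 Dec 2012: 340 days → €117,000 × 3.65% × 340/366 = €3,967.1311
Ridgewater Region, 6 Dec – 31 Dec 2012: 26 days → €117,000 × 3.15% × 26/366 = €261.8115
Total = €4,228.9426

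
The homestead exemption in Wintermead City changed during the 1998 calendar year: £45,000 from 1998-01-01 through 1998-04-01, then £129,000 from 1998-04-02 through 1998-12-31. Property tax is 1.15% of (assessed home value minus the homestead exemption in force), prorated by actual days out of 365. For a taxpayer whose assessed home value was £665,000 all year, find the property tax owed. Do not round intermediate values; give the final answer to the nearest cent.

1998-01-01 to 1998-04-01: 91 days, exemption £45,000 → (£665,000 − £45,000) × 1.15% × 91/365 = £1,777.6164
1998-04-02 to 1998-12-31: 274 days, exemption £129,000 → (£665,000 − £129,000) × 1.15% × 274/365 = £4,627.2219
Total = £6,404.8384

£6,404.84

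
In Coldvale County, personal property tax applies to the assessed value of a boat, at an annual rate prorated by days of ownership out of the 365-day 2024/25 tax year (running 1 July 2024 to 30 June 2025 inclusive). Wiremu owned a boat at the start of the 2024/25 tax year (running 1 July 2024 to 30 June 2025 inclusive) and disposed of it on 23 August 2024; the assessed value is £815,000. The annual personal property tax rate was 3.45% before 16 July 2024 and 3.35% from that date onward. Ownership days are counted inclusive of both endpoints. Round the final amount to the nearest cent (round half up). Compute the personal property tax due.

1 July – 15 July 2024: 15 days at 3.45% → £815,000 × 3.45% × 15/365 = £1,155.5137
16 July – 23 August 2024: 39 days at 3.35% → £815,000 × 3.35% × 39/365 = £2,917.2534
Total = £4,072.7671

£4,072.77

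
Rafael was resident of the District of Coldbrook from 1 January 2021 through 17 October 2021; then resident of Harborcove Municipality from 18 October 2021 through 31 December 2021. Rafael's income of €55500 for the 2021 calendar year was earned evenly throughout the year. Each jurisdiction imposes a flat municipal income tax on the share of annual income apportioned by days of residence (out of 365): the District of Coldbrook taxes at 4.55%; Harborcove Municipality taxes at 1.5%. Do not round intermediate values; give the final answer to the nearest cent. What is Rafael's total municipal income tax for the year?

€2177.42

The District of Coldbrook, 1 January – 17 October 2021: 290 days → €55500 × 4.55% × 290/365 = €2006.3630
Harborcove Municipality, 18 October – 31 December 2021: 75 days → €55500 × 1.5% × 75/365 = €171.0616
Total = €2177.4247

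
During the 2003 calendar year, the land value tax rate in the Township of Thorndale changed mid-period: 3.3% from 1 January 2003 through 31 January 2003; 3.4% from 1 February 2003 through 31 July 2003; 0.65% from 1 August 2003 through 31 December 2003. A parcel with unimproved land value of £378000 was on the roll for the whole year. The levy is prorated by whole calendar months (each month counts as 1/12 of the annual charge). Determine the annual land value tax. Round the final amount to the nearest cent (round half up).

£8489.25

1 January – 31 January 2003: 1 month at 3.3% → £378000 × 3.3% × 1/12 = £1039.5000
1 February – 31 July 2003: 6 months at 3.4% → £378000 × 3.4% × 6/12 = £6426.0000
1 August – 31 December 2003: 5 months at 0.65% → £378000 × 0.65% × 5/12 = £1023.7500
Total = £8489.2500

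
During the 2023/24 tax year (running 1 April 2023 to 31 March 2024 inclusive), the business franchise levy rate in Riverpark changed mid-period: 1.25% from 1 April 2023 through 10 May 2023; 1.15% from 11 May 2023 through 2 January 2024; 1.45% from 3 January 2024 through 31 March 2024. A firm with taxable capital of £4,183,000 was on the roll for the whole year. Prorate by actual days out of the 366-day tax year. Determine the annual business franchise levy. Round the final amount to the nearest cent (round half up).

£51,613.19

1 April – 10 May 2023: 40 days at 1.25% → £4,183,000 × 1.25% × 40/366 = £5,714.4809
11 May 2023 – 2 January 2024: 237 days at 1.15% → £4,183,000 × 1.15% × 237/366 = £31,149.6352
3 January – 31 March 2024: 89 days at 1.45% → £4,183,000 × 1.45% × 89/366 = £14,749.0751
Total = £51,613.1913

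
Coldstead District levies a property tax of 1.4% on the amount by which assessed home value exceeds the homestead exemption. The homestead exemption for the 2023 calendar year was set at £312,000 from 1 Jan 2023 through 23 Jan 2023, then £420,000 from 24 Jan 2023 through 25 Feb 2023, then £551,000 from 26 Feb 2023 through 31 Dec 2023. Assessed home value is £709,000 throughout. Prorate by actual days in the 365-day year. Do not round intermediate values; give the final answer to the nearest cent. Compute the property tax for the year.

£2,588.66

1 Jan – 23 Jan 2023: 23 days, exemption £312,000 → (£709,000 − £312,000) × 1.4% × 23/365 = £350.2301
24 Jan – 25 Feb 2023: 33 days, exemption £420,000 → (£709,000 − £420,000) × 1.4% × 33/365 = £365.8027
26 Feb – 31 Dec 2023: 309 days, exemption £551,000 → (£709,000 − £551,000) × 1.4% × 309/365 = £1,872.6247
Total = £2,588.6575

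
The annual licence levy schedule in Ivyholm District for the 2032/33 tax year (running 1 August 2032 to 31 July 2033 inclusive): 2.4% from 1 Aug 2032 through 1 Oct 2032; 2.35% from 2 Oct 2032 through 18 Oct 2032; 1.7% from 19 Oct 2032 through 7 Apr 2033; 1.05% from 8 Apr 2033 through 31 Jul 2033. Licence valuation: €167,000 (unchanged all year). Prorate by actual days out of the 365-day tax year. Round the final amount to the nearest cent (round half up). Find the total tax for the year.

1 Aug – 1 Oct 2032: 62 days at 2.4% → €167,000 × 2.4% × 62/365 = €680.8110
2 Oct – 18 Oct 2032: 17 days at 2.35% → €167,000 × 2.35% × 17/365 = €182.7849
19 Oct 2032 – 7 Apr 2033: 171 days at 1.7% → €167,000 × 1.7% × 171/365 = €1,330.0521
8 Apr – 31 Jul 2033: 115 days at 1.05% → €167,000 × 1.05% × 115/365 = €552.4726
Total = €2,746.1205

€2,746.12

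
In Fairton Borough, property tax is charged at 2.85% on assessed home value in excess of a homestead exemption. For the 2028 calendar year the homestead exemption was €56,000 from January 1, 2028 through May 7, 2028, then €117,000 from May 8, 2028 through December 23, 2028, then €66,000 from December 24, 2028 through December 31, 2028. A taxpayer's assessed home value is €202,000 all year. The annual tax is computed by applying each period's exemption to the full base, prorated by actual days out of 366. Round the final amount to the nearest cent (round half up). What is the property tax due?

January 1 – May 7, 2028: 128 days, exemption €56,000 → (€202,000 − €56,000) × 2.85% × 128/366 = €1,455.2131
May 8 – December 23, 2028: 230 days, exemption €117,000 → (€202,000 − €117,000) × 2.85% × 230/366 = €1,522.3361
December 24 – December 31, 2028: 8 days, exemption €66,000 → (€202,000 − €66,000) × 2.85% × 8/366 = €84.7213
Total = €3,062.2705

€3,062.27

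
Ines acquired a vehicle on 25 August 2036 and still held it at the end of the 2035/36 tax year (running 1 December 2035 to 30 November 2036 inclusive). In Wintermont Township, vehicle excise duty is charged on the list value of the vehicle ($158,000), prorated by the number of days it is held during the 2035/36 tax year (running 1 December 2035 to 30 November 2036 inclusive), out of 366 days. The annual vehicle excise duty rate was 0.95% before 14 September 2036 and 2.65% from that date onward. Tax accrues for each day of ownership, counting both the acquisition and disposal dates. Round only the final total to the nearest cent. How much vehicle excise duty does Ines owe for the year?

$974.33

25 August – 13 September 2036: 20 days at 0.95% → $158,000 × 0.95% × 20/366 = $82.0219
14 September – 30 November 2036: 78 days at 2.65% → $158,000 × 2.65% × 78/366 = $892.3115
Total = $974.3333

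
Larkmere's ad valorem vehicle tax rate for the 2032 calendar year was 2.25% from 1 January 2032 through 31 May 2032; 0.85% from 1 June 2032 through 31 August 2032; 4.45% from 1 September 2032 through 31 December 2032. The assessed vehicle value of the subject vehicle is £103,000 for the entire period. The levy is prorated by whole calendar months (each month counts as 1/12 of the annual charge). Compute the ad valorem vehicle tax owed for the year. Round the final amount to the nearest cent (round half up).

£2,712.33

1 January – 31 May 2032: 5 months at 2.25% → £103,000 × 2.25% × 5/12 = £965.6250
1 June – 31 August 2032: 3 months at 0.85% → £103,000 × 0.85% × 3/12 = £218.8750
1 September – 31 December 2032: 4 months at 4.45% → £103,000 × 4.45% × 4/12 = £1,527.8333
Total = £2,712.3333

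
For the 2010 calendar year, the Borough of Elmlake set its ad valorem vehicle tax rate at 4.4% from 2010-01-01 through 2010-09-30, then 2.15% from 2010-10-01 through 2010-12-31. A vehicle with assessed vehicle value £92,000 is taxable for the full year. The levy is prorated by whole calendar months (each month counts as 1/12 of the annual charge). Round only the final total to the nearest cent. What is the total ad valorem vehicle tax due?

2010-01-01 to 2010-09-30: 9 months at 4.4% → £92,000 × 4.4% × 9/12 = £3,036.0000
2010-10-01 to 2010-12-31: 3 months at 2.15% → £92,000 × 2.15% × 3/12 = £494.5000
Total = £3,530.5000

£3,530.50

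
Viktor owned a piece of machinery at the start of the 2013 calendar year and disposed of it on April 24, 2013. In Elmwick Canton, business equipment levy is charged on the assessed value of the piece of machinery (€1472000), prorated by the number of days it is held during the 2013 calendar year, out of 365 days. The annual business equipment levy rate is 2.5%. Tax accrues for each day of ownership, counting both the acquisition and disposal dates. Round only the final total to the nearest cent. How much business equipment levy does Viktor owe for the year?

Days held (January 1 – April 24, 2013): 114 out of 365
Tax = €1472000 × 2.5% × 114/365 = €11493.6986

€11493.70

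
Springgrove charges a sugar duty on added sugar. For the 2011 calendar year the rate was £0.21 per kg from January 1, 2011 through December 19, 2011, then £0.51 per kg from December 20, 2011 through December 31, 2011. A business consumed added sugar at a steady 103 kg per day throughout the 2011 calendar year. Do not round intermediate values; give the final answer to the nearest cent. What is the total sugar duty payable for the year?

£8,265.75

January 1 – December 19, 2011: 353 days × 103 kg/day = 36,359 kg at £0.21/kg → £7,635.39
December 20 – December 31, 2011: 12 days × 103 kg/day = 1,236 kg at £0.51/kg → £630.36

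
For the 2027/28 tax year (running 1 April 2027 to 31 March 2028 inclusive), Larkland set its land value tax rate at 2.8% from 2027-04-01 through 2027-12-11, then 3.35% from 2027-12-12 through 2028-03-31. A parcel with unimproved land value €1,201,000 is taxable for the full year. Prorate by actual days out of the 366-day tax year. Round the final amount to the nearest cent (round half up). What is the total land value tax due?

2027-04-01 to 2027-12-11: 255 days at 2.8% → €1,201,000 × 2.8% × 255/366 = €23,429.3443
2027-12-12 to 2028-03-31: 111 days at 3.35% → €1,201,000 × 3.35% × 111/366 = €12,201.9631
Total = €35,631.3074

€35,631.31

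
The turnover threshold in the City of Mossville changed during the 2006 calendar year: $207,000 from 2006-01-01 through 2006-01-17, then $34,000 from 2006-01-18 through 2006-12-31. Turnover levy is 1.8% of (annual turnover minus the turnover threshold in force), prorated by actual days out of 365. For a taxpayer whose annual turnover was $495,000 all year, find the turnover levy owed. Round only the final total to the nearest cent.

$8,152.96

2006-01-01 to 2006-01-17: 17 days, exemption $207,000 → ($495,000 − $207,000) × 1.8% × 17/365 = $241.4466
2006-01-18 to 2006-12-31: 348 days, exemption $34,000 → ($495,000 − $34,000) × 1.8% × 348/365 = $7,911.5178
Total = $8,152.9644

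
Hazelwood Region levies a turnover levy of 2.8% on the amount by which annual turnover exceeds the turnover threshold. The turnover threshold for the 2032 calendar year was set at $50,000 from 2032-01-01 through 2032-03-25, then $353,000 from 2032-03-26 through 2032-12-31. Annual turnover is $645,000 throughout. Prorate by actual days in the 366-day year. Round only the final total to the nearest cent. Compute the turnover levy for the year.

2032-01-01 to 2032-03-25: 85 days, exemption $50,000 → ($645,000 − $50,000) × 2.8% × 85/366 = $3,869.1257
2032-03-26 to 2032-12-31: 281 days, exemption $353,000 → ($645,000 − $353,000) × 2.8% × 281/366 = $6,277.2022
Total = $10,146.3279

$10,146.33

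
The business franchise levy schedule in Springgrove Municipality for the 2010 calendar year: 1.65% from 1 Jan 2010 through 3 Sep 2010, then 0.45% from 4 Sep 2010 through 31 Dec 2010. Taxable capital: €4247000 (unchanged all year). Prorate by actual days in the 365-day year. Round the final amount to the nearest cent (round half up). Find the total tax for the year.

€53459.84

1 Jan – 3 Sep 2010: 246 days at 1.65% → €4247000 × 1.65% × 246/365 = €47228.9671
4 Sep – 31 Dec 2010: 119 days at 0.45% → €4247000 × 0.45% × 119/365 = €6230.8726
Total = €53459.8397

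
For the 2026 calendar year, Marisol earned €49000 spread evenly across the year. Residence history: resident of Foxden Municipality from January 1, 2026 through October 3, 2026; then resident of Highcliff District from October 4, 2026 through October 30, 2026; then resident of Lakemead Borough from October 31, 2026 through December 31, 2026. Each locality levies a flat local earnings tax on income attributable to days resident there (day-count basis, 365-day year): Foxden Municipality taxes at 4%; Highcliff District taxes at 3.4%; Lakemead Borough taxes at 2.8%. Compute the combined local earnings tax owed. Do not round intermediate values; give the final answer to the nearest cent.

Foxden Municipality, January 1 – October 3, 2026: 276 days → €49000 × 4% × 276/365 = €1482.0822
Highcliff District, October 4 – October 30, 2026: 27 days → €49000 × 3.4% × 27/365 = €123.2384
Lakemead Borough, October 31 – December 31, 2026: 62 days → €49000 × 2.8% × 62/365 = €233.0521
Total = €1838.3726

€1838.37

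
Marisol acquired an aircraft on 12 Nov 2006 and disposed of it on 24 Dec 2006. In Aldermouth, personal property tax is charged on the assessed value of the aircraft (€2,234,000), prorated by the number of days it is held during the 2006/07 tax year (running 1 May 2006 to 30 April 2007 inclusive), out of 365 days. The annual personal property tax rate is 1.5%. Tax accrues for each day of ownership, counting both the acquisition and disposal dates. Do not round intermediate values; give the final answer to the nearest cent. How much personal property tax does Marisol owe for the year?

Days held (12 Nov – 24 Dec 2006): 43 out of 365
Tax = €2,234,000 × 1.5% × 43/365 = €3,947.7534

€3,947.75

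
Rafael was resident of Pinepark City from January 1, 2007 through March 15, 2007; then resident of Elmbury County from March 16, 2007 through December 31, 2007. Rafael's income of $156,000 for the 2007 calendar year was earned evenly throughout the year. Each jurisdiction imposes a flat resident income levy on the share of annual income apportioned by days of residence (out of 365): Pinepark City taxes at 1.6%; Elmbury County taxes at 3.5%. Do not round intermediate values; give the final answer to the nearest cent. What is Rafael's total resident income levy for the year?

$4,859.08

Pinepark City, January 1 – March 15, 2007: 74 days → $156,000 × 1.6% × 74/365 = $506.0384
Elmbury County, March 16 – December 31, 2007: 291 days → $156,000 × 3.5% × 291/365 = $4,353.0411
Total = $4,859.0795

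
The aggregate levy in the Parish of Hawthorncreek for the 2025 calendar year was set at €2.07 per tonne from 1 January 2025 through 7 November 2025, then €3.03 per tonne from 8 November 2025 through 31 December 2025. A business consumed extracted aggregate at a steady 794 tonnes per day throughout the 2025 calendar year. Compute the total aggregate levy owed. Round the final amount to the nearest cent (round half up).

€641067.66

1 January – 7 November 2025: 311 days × 794 tonnes/day = 246,934 tonnes at €2.07/tonne → €511153.38
8 November – 31 December 2025: 54 days × 794 tonnes/day = 42,876 tonnes at €3.03/tonne → €129914.28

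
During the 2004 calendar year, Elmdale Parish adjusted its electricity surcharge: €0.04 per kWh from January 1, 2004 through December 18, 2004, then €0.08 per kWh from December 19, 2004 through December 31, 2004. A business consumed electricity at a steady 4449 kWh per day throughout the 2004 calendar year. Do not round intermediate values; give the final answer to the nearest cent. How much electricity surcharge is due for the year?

€67,446.84

January 1 – December 18, 2004: 353 days × 4449 kWh/day = 1,570,497 kWh at €0.04/kWh → €62,819.88
December 19 – December 31, 2004: 13 days × 4449 kWh/day = 57,837 kWh at €0.08/kWh → €4,626.96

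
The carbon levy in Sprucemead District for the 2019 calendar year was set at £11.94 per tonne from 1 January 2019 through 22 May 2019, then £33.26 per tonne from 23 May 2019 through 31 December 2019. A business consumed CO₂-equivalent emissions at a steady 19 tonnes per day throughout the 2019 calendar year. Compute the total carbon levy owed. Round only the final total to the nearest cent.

£173,136.74

1 January – 22 May 2019: 142 days × 19 tonnes/day = 2,698 tonnes at £11.94/tonne → £32,214.12
23 May – 31 December 2019: 223 days × 19 tonnes/day = 4,237 tonnes at £33.26/tonne → £140,922.62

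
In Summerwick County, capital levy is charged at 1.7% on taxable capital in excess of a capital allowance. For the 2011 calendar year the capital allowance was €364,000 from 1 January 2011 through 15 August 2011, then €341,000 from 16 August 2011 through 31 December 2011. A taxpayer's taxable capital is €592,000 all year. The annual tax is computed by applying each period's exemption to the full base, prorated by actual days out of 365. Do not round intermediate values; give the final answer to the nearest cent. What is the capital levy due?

€4,023.83

1 January – 15 August 2011: 227 days, exemption €364,000 → (€592,000 − €364,000) × 1.7% × 227/365 = €2,410.5534
16 August – 31 December 2011: 138 days, exemption €341,000 → (€592,000 − €341,000) × 1.7% × 138/365 = €1,613.2767
Total = €4,023.8301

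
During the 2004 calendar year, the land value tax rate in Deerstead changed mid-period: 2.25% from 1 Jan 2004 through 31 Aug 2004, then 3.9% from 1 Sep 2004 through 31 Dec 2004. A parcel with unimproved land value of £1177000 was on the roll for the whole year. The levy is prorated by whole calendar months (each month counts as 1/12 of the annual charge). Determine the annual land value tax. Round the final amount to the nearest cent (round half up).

1 Jan – 31 Aug 2004: 8 months at 2.25% → £1177000 × 2.25% × 8/12 = £17655.0000
1 Sep – 31 Dec 2004: 4 months at 3.9% → £1177000 × 3.9% × 4/12 = £15301.0000
Total = £32956.0000

£32956.00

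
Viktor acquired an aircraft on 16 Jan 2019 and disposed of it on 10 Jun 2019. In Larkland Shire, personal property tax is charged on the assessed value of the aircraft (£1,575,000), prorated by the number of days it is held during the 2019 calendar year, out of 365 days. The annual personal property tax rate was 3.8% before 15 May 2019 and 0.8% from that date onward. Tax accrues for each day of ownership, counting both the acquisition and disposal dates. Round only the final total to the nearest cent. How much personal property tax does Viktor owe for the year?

16 Jan – 14 May 2019: 119 days at 3.8% → £1,575,000 × 3.8% × 119/365 = £19,512.7397
15 May – 10 Jun 2019: 27 days at 0.8% → £1,575,000 × 0.8% × 27/365 = £932.0548
Total = £20,444.7945

£20,444.79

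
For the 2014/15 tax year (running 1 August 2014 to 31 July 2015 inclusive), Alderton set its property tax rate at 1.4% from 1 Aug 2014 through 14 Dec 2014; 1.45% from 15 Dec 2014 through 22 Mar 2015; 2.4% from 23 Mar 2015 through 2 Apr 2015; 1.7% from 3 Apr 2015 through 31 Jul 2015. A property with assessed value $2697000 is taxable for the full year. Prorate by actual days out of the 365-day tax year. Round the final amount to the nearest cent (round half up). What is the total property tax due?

1 Aug – 14 Dec 2014: 136 days at 1.4% → $2697000 × 1.4% × 136/365 = $14068.7342
15 Dec 2014 – 22 Mar 2015: 98 days at 1.45% → $2697000 × 1.45% × 98/365 = $10499.8274
23 Mar – 2 Apr 2015: 11 days at 2.4% → $2697000 × 2.4% × 11/365 = $1950.7068
3 Apr – 31 Jul 2015: 120 days at 1.7% → $2697000 × 1.7% × 120/365 = $15073.6438
Total = $41592.9123

$41592.91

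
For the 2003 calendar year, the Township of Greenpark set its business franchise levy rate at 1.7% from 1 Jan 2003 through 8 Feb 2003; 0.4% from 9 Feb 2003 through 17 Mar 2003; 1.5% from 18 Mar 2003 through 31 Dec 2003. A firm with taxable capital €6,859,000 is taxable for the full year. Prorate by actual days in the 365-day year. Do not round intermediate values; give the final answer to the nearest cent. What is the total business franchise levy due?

€96,702.50

1 Jan – 8 Feb 2003: 39 days at 1.7% → €6,859,000 × 1.7% × 39/365 = €12,458.9507
9 Feb – 17 Mar 2003: 37 days at 0.4% → €6,859,000 × 0.4% × 37/365 = €2,781.1836
18 Mar – 31 Dec 2003: 289 days at 1.5% → €6,859,000 × 1.5% × 289/365 = €81,462.3699
Total = €96,702.5041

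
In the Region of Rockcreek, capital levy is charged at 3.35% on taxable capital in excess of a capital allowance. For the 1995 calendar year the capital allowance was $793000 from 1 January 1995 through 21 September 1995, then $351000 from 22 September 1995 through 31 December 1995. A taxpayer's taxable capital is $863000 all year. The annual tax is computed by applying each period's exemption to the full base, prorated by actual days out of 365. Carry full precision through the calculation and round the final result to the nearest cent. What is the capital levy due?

1 January – 21 September 1995: 264 days, exemption $793000 → ($863000 − $793000) × 3.35% × 264/365 = $1696.1096
22 September – 31 December 1995: 101 days, exemption $351000 → ($863000 − $351000) × 3.35% × 101/365 = $4746.1699
Total = $6442.2795

$6442.28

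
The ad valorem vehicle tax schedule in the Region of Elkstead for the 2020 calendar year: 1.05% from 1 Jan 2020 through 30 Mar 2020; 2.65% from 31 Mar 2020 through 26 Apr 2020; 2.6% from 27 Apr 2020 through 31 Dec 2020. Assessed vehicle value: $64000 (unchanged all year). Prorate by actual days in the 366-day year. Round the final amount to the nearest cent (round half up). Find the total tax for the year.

1 Jan – 30 Mar 2020: 90 days at 1.05% → $64000 × 1.05% × 90/366 = $165.2459
31 Mar – 26 Apr 2020: 27 days at 2.65% → $64000 × 2.65% × 27/366 = $125.1148
27 Apr – 31 Dec 2020: 249 days at 2.6% → $64000 × 2.6% × 249/366 = $1132.0656
Total = $1422.4262

$1422.43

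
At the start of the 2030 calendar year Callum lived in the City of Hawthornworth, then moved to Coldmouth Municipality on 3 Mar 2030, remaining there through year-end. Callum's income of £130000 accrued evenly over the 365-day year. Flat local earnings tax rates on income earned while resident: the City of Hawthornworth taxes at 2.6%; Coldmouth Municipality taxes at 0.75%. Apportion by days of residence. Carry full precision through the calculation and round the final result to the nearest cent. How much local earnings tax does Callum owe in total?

The City of Hawthornworth, 1 Jan – 2 Mar 2030: 61 days → £130000 × 2.6% × 61/365 = £564.8767
Coldmouth Municipality, 3 Mar – 31 Dec 2030: 304 days → £130000 × 0.75% × 304/365 = £812.0548
Total = £1376.9315

£1376.93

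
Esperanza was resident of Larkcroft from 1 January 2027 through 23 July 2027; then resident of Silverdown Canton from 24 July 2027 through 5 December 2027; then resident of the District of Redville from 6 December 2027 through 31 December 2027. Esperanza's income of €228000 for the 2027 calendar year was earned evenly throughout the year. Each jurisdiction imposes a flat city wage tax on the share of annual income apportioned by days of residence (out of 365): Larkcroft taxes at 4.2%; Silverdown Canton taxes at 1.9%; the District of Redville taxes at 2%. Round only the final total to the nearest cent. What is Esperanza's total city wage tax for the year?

Larkcroft, 1 January – 23 July 2027: 204 days → €228000 × 4.2% × 204/365 = €5352.0658
Silverdown Canton, 24 July – 5 December 2027: 135 days → €228000 × 1.9% × 135/365 = €1602.2466
The District of Redville, 6 December – 31 December 2027: 26 days → €228000 × 2% × 26/365 = €324.8219
Total = €7279.1342

€7279.13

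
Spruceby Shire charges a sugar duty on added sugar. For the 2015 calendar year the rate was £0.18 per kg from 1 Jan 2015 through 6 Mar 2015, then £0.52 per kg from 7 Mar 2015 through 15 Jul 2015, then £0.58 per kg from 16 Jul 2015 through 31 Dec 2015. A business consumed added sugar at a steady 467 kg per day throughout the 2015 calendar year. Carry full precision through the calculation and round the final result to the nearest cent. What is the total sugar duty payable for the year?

£83051.28

1 Jan – 6 Mar 2015: 65 days × 467 kg/day = 30,355 kg at £0.18/kg → £5463.90
7 Mar – 15 Jul 2015: 131 days × 467 kg/day = 61,177 kg at £0.52/kg → £31812.04
16 Jul – 31 Dec 2015: 169 days × 467 kg/day = 78,923 kg at £0.58/kg → £45775.34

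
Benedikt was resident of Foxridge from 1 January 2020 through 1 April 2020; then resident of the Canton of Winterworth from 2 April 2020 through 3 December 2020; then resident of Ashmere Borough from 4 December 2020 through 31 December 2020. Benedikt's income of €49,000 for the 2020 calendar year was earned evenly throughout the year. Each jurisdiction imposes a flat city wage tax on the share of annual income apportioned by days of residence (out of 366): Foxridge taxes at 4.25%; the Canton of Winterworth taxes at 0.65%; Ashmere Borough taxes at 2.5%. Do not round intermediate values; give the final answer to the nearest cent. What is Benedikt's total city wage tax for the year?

€831.26

Foxridge, 1 January – 1 April 2020: 92 days → €49,000 × 4.25% × 92/366 = €523.4699
The Canton of Winterworth, 2 April – 3 December 2020: 246 days → €49,000 × 0.65% × 246/366 = €214.0738
Ashmere Borough, 4 December – 31 December 2020: 28 days → €49,000 × 2.5% × 28/366 = €93.7158
Total = €831.2596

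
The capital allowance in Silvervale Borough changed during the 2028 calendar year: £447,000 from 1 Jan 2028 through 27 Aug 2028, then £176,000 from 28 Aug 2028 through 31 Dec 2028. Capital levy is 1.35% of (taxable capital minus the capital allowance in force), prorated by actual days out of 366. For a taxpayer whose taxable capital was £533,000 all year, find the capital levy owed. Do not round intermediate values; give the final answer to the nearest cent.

£2,420.48

1 Jan – 27 Aug 2028: 240 days, exemption £447,000 → (£533,000 − £447,000) × 1.35% × 240/366 = £761.3115
28 Aug – 31 Dec 2028: 126 days, exemption £176,000 → (£533,000 − £176,000) × 1.35% × 126/366 = £1,659.1721
Total = £2,420.4836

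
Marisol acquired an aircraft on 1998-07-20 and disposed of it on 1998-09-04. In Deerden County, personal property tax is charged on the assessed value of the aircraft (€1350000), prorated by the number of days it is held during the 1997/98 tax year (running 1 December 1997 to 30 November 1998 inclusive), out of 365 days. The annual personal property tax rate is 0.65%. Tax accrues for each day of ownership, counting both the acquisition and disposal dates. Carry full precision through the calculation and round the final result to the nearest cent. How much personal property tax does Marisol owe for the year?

Days held (1998-07-20 to 1998-09-04): 47 out of 365
Tax = €1350000 × 0.65% × 47/365 = €1129.9315

€1129.93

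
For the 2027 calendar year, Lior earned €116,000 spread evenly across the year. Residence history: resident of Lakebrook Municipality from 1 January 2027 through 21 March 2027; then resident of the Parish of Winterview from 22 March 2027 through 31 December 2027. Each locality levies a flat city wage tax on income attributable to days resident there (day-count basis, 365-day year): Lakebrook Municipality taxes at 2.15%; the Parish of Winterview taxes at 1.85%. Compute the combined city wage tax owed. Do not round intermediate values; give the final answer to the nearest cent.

Lakebrook Municipality, 1 January – 21 March 2027: 80 days → €116,000 × 2.15% × 80/365 = €546.6301
The Parish of Winterview, 22 March – 31 December 2027: 285 days → €116,000 × 1.85% × 285/365 = €1,675.6438
Total = €2,222.2740

€2,222.27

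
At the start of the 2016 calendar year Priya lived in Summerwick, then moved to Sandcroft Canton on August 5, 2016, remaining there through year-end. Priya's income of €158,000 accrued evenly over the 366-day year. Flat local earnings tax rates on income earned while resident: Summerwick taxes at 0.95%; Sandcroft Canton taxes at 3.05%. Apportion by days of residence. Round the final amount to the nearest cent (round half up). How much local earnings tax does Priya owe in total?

Summerwick, January 1 – August 4, 2016: 217 days → €158,000 × 0.95% × 217/366 = €889.9372
Sandcroft Canton, August 5 – December 31, 2016: 149 days → €158,000 × 3.05% × 149/366 = €1,961.8333
Total = €2,851.7705

€2,851.77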